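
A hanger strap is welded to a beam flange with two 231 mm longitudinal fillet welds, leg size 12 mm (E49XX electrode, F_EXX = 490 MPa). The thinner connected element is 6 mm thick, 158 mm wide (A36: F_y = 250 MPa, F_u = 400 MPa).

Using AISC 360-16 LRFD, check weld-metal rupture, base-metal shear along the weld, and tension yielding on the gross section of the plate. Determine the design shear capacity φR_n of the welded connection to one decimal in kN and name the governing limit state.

213.3 kN (gross-section yield governs)

Weld metal: throat = 0.707×12 = 8.484 mm, L = 2×231 = 462 mm. φR_n = 0.75 × 0.6 × 490 × 8.484 × 462 = 864.3 kN.
Base metal shear (6 mm plate): yield φR_n = 1.0×0.6×250×6×462 = 415.8 kN; rupture φR_n = 0.75×0.6×400×6×462 = 499.0 kN; take 415.8 kN (yield).
Tension yield (gross): A_g = 158×6 = 948 mm². φR_n = 0.90 × 250 × 948 = 213.3 kN.
Governing: min(864.3, 415.8, 213.3) = 213.3 kN → gross-section yield.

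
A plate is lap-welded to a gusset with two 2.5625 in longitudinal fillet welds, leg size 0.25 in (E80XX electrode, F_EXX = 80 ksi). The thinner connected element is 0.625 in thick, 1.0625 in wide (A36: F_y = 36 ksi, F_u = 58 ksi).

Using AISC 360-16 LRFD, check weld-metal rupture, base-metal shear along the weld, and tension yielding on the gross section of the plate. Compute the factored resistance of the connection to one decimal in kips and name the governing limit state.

21.5 kips (gross-section yield governs)

Weld metal: throat = 0.707×0.25 = 0.17675 in, L = 2×2.5625 = 5.125 in. φR_n = 0.75 × 0.6 × 80 × 0.17675 × 5.125 = 32.6 kips.
Base metal shear (0.625 in plate): yield φR_n = 1.0×0.6×36×0.625×5.125 = 69.2 kips; rupture φR_n = 0.75×0.6×58×0.625×5.125 = 83.6 kips; take 69.2 kips (yield).
Tension yield (gross): A_g = 1.0625×0.625 = 0.66406 in². φR_n = 0.90 × 36 × 0.66406 = 21.5 kips.
Governing: min(32.6, 69.2, 21.5) = 21.5 kips → gross-section yield.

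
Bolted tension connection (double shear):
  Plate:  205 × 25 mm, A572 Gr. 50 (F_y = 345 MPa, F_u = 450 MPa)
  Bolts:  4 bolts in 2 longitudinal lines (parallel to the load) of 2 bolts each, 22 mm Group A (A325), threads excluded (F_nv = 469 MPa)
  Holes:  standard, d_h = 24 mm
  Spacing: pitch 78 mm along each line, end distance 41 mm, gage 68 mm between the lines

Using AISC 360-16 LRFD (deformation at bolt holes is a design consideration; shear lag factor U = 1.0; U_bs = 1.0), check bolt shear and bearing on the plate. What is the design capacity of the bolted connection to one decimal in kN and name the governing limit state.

1069.7 kN (bolt shear governs)

Bolt shear: A_b = π(22)²/4 = 380.13 mm². φR_n = 0.75 × 469 × 380.13 × 4 × 2 = 1069.7 kN.
Bearing (25 mm plate, F_u = 450 MPa): end bolts L_c = 41 − 24/2 = 29, R_n = min(1.2×29×25×450, 2.4×22×25×450) = 391.5 kN/bolt; interior L_c = 78 − 24 = 54, R_n = 594 kN/bolt. φR_n = 0.75 × (2×391.5 + 2×594) = 1478.3 kN.
Governing: min(1069.7, 1478.3) = 1069.7 kN → bolt shear.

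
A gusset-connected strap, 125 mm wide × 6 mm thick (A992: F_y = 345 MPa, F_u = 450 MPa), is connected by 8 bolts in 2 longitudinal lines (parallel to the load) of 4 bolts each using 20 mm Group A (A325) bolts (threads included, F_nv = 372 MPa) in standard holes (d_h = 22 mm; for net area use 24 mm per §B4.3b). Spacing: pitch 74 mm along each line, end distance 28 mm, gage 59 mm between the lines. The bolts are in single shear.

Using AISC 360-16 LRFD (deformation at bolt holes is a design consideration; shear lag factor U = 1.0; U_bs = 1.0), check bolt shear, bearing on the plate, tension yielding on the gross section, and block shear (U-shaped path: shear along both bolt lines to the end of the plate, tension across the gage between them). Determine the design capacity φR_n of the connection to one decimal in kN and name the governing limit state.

Bolt shear: A_b = π(20)²/4 = 314.16 mm². φR_n = 0.75 × 372 × 314.16 × 8 × 1 = 701.2 kN.
Bearing (6 mm plate, F_u = 450 MPa): end bolts L_c = 28 − 22/2 = 17, R_n = min(1.2×17×6×450, 2.4×20×6×450) = 55.08 kN/bolt; interior L_c = 74 − 22 = 52, R_n = 129.6 kN/bolt. φR_n = 0.75 × (2×55.08 + 6×129.6) = 665.8 kN.
Tension yield (gross): A_g = 125×6 = 750 mm². φR_n = 0.90 × 345 × 750 = 232.9 kN.
Block shear: shear path 2×[28+3×74] = 2×250 mm, A_gv = 3000, A_nv = 2×(250 − 3.5×24)×6 = 1992 mm²; tension across gage: (59 − 1×24)×6 = 210 mm². R_n = min(0.6×450×1992, 0.6×345×3000) + 1.0×450×210 = min(537.84, 621) + 94.5 = 632.34 kN. φR_n = 0.75 × 632.34 = 474.3 kN.
Governing: min(701.2, 665.8, 232.9, 474.3) = 232.9 kN → gross-section yield.

232.9 kN (gross-section yield governs)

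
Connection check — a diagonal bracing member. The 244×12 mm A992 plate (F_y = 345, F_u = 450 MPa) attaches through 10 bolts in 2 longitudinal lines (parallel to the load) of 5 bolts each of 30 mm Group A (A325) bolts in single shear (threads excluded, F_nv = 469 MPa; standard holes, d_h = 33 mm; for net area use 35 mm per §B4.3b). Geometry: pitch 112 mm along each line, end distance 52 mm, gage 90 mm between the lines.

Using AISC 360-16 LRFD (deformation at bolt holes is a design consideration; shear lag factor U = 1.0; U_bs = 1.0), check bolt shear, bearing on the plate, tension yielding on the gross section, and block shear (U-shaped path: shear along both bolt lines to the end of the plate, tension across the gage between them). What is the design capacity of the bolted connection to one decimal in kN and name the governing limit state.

Bolt shear: A_b = π(30)²/4 = 706.86 mm². φR_n = 0.75 × 469 × 706.86 × 10 × 1 = 2486.4 kN.
Bearing (12 mm plate, F_u = 450 MPa): end bolts L_c = 52 − 33/2 = 35.5, R_n = min(1.2×35.5×12×450, 2.4×30×12×450) = 230.04 kN/bolt; interior L_c = 112 − 33 = 79, R_n = 388.8 kN/bolt. φR_n = 0.75 × (2×230.04 + 8×388.8) = 2677.9 kN.
Tension yield (gross): A_g = 244×12 = 2928 mm². φR_n = 0.90 × 345 × 2928 = 909.1 kN.
Block shear: shear path 2×[52+4×112] = 2×500 mm, A_gv = 12000, A_nv = 2×(500 − 4.5×35)×12 = 8220 mm²; tension across gage: (90 − 1×35)×12 = 660 mm². R_n = min(0.6×450×8220, 0.6×345×12000) + 1.0×450×660 = min(2219.4, 2484) + 297 = 2516.4 kN. φR_n = 0.75 × 2516.4 = 1887.3 kN.
Governing: min(2486.4, 2677.9, 909.1, 1887.3) = 909.1 kN → gross-section yield.

909.1 kN (gross-section yield governs)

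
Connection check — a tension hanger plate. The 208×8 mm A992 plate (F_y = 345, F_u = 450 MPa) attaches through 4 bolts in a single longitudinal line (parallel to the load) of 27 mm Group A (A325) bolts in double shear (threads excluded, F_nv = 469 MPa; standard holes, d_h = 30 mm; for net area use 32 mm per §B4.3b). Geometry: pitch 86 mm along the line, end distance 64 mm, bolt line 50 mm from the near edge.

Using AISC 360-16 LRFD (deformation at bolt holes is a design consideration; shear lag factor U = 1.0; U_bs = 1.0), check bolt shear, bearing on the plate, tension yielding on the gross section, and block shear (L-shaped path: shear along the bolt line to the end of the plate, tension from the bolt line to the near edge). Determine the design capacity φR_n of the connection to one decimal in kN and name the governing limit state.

432.0 kN (block shear governs)

Bolt shear: A_b = π(27)²/4 = 572.56 mm². φR_n = 0.75 × 469 × 572.56 × 4 × 2 = 1611.2 kN.
Bearing (8 mm plate, F_u = 450 MPa): end bolts L_c = 64 − 30/2 = 49, R_n = min(1.2×49×8×450, 2.4×27×8×450) = 211.68 kN/bolt; interior L_c = 86 − 30 = 56, R_n = 233.28 kN/bolt. φR_n = 0.75 × (1×211.68 + 3×233.28) = 683.6 kN.
Tension yield (gross): A_g = 208×8 = 1664 mm². φR_n = 0.90 × 345 × 1664 = 516.7 kN.
Block shear: shear path 1×[64+3×86] = 1×322 mm, A_gv = 2576, A_nv = 1×(322 − 3.5×32)×8 = 1680 mm²; tension to near edge: (50 − 0.5×32)×8 = 272 mm². R_n = min(0.6×450×1680, 0.6×345×2576) + 1.0×450×272 = min(453.6, 533.23) + 122.4 = 576 kN. φR_n = 0.75 × 576 = 432.0 kN.
Governing: min(1611.2, 683.6, 516.7, 432.0) = 432.0 kN → block shear.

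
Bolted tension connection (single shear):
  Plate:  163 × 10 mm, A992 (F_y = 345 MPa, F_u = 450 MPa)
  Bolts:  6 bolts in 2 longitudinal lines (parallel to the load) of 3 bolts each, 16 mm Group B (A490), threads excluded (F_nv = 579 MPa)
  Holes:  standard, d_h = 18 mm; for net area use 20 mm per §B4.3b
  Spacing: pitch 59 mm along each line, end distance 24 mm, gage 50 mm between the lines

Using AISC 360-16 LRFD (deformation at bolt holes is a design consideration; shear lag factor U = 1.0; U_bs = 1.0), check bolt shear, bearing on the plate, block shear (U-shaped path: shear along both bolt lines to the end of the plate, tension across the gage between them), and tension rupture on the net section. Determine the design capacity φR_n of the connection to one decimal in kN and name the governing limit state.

Bolt shear: A_b = π(16)²/4 = 201.06 mm². φR_n = 0.75 × 579 × 201.06 × 6 × 1 = 523.9 kN.
Bearing (10 mm plate, F_u = 450 MPa): end bolts L_c = 24 − 18/2 = 15, R_n = min(1.2×15×10×450, 2.4×16×10×450) = 81 kN/bolt; interior L_c = 59 − 18 = 41, R_n = 172.8 kN/bolt. φR_n = 0.75 × (2×81 + 4×172.8) = 639.9 kN.
Block shear: shear path 2×[24+2×59] = 2×142 mm, A_gv = 2840, A_nv = 2×(142 − 2.5×20)×10 = 1840 mm²; tension across gage: (50 − 1×20)×10 = 300 mm². R_n = min(0.6×450×1840, 0.6×345×2840) + 1.0×450×300 = min(496.8, 587.88) + 135 = 631.8 kN. φR_n = 0.75 × 631.8 = 473.9 kN.
Tension rupture (net): A_n = (163 − 2×20)×10 = 1230 mm² (U = 1.0, A_e = A_n). φR_n = 0.75 × 450 × 1230 = 415.1 kN.
Governing: min(523.9, 639.9, 473.9, 415.1) = 415.1 kN → net-section rupture.

415.1 kN (net-section rupture governs)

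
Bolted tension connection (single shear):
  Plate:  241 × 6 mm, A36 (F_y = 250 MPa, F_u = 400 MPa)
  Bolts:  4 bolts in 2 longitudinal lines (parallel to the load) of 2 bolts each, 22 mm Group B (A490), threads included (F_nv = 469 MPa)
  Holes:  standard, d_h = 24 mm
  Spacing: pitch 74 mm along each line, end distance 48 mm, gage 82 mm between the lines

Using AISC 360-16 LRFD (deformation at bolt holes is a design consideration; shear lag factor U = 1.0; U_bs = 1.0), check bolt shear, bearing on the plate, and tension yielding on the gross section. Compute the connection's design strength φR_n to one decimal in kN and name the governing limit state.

Bolt shear: A_b = π(22)²/4 = 380.13 mm². φR_n = 0.75 × 469 × 380.13 × 4 × 1 = 534.8 kN.
Bearing (6 mm plate, F_u = 400 MPa): end bolts L_c = 48 − 24/2 = 36, R_n = min(1.2×36×6×400, 2.4×22×6×400) = 103.68 kN/bolt; interior L_c = 74 − 24 = 50, R_n = 126.72 kN/bolt. φR_n = 0.75 × (2×103.68 + 2×126.72) = 345.6 kN.
Tension yield (gross): A_g = 241×6 = 1446 mm². φR_n = 0.90 × 250 × 1446 = 325.4 kN.
Governing: min(534.8, 345.6, 325.4) = 325.4 kN → gross-section yield.

325.4 kN (gross-section yield governs)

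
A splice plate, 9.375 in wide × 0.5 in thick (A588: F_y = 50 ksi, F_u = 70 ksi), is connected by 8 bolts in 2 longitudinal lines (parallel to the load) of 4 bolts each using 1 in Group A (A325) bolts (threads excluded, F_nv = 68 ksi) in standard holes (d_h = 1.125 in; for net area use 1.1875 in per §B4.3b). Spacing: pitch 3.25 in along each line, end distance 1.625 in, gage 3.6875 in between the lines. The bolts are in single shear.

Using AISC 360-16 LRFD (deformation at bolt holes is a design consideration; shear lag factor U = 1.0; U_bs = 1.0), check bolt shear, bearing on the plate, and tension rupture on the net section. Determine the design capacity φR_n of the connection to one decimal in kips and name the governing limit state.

Bolt shear: A_b = π(1)²/4 = 0.7854 in². φR_n = 0.75 × 68 × 0.7854 × 8 × 1 = 320.4 kips.
Bearing (0.5 in plate, F_u = 70 ksi): end bolts L_c = 1.625 − 1.125/2 = 1.0625, R_n = min(1.2×1.0625×0.5×70, 2.4×1×0.5×70) = 44.625 kips/bolt; interior L_c = 3.25 − 1.125 = 2.125, R_n = 84 kips/bolt. φR_n = 0.75 × (2×44.625 + 6×84) = 444.9 kips.
Tension rupture (net): A_n = (9.375 − 2×1.1875)×0.5 = 3.5 in² (U = 1.0, A_e = A_n). φR_n = 0.75 × 70 × 3.5 = 183.8 kips.
Governing: min(320.4, 444.9, 183.8) = 183.8 kips → net-section rupture.

183.8 kips (net-section rupture governs)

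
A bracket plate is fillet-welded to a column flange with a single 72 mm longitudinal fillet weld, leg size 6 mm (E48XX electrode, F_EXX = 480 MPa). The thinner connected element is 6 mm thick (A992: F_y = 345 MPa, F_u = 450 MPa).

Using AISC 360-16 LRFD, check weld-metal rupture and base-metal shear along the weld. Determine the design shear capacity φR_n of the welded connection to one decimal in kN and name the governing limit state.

66.0 kN (weld metal governs)

Weld metal: throat = 0.707×6 = 4.242 mm, L = 72 mm. φR_n = 0.75 × 0.6 × 480 × 4.242 × 72 = 66.0 kN.
Base metal shear (6 mm plate): yield φR_n = 1.0×0.6×345×6×72 = 89.4 kN; rupture φR_n = 0.75×0.6×450×6×72 = 87.5 kN; take 87.5 kN (rupture).
Governing: min(66.0, 87.5) = 66.0 kN → weld metal.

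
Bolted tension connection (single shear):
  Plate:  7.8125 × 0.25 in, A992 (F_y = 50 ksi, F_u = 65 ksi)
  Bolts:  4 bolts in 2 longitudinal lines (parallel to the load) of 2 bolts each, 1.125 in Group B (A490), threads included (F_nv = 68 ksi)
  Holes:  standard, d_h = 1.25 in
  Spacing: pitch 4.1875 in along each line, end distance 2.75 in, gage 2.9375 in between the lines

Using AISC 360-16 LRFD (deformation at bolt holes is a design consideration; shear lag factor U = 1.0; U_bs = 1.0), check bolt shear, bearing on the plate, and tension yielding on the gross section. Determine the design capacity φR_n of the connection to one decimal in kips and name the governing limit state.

87.9 kips (gross-section yield governs)

Bolt shear: A_b = π(1.125)²/4 = 0.99402 in². φR_n = 0.75 × 68 × 0.99402 × 4 × 1 = 202.8 kips.
Bearing (0.25 in plate, F_u = 65 ksi): end bolts L_c = 2.75 − 1.25/2 = 2.125, R_n = min(1.2×2.125×0.25×65, 2.4×1.125×0.25×65) = 41.438 kips/bolt; interior L_c = 4.1875 − 1.25 = 2.9375, R_n = 43.875 kips/bolt. φR_n = 0.75 × (2×41.438 + 2×43.875) = 128.0 kips.
Tension yield (gross): A_g = 7.8125×0.25 = 1.9531 in². φR_n = 0.90 × 50 × 1.9531 = 87.9 kips.
Governing: min(202.8, 128.0, 87.9) = 87.9 kips → gross-section yield.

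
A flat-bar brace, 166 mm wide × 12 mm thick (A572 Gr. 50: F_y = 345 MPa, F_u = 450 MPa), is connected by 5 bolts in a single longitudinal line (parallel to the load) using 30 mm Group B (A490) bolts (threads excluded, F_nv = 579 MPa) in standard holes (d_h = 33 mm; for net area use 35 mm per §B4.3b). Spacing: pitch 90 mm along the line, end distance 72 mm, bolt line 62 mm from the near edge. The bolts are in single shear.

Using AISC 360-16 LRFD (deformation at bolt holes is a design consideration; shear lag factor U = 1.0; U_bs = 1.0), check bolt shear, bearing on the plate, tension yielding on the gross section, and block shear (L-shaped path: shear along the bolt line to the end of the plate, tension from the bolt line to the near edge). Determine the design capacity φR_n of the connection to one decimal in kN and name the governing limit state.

618.5 kN (gross-section yield governs)

Bolt shear: A_b = π(30)²/4 = 706.86 mm². φR_n = 0.75 × 579 × 706.86 × 5 × 1 = 1534.8 kN.
Bearing (12 mm plate, F_u = 450 MPa): end bolts L_c = 72 − 33/2 = 55.5, R_n = min(1.2×55.5×12×450, 2.4×30×12×450) = 359.64 kN/bolt; interior L_c = 90 − 33 = 57, R_n = 369.36 kN/bolt. φR_n = 0.75 × (1×359.64 + 4×369.36) = 1377.8 kN.
Tension yield (gross): A_g = 166×12 = 1992 mm². φR_n = 0.90 × 345 × 1992 = 618.5 kN.
Block shear: shear path 1×[72+4×90] = 1×432 mm, A_gv = 5184, A_nv = 1×(432 − 4.5×35)×12 = 3294 mm²; tension to near edge: (62 − 0.5×35)×12 = 534 mm². R_n = min(0.6×450×3294, 0.6×345×5184) + 1.0×450×534 = min(889.38, 1073.1) + 240.3 = 1129.7 kN. φR_n = 0.75 × 1129.7 = 847.3 kN.
Governing: min(1534.8, 1377.8, 618.5, 847.3) = 618.5 kN → gross-section yield.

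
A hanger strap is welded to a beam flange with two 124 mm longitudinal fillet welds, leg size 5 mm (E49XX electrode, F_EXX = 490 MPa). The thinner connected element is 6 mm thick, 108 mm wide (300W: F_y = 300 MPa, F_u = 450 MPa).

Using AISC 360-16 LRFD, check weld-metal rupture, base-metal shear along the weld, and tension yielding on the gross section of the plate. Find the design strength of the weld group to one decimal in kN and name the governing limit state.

175.0 kN (gross-section yield governs)

Weld metal: throat = 0.707×5 = 3.535 mm, L = 2×124 = 248 mm. φR_n = 0.75 × 0.6 × 490 × 3.535 × 248 = 193.3 kN.
Base metal shear (6 mm plate): yield φR_n = 1.0×0.6×300×6×248 = 267.8 kN; rupture φR_n = 0.75×0.6×450×6×248 = 301.3 kN; take 267.8 kN (yield).
Tension yield (gross): A_g = 108×6 = 648 mm². φR_n = 0.90 × 300 × 648 = 175.0 kN.
Governing: min(193.3, 267.8, 175.0) = 175.0 kN → gross-section yield.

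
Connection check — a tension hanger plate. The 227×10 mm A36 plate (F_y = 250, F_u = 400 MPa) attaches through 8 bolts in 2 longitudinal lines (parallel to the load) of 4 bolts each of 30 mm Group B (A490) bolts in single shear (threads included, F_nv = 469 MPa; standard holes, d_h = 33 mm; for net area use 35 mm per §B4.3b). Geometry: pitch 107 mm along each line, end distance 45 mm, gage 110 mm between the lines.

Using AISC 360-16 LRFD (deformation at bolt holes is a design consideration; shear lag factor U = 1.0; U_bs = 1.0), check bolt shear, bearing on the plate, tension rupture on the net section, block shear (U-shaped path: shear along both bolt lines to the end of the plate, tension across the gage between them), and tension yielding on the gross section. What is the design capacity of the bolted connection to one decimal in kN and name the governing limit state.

Bolt shear: A_b = π(30)²/4 = 706.86 mm². φR_n = 0.75 × 469 × 706.86 × 8 × 1 = 1989.1 kN.
Bearing (10 mm plate, F_u = 400 MPa): end bolts L_c = 45 − 33/2 = 28.5, R_n = min(1.2×28.5×10×400, 2.4×30×10×400) = 136.8 kN/bolt; interior L_c = 107 − 33 = 74, R_n = 288 kN/bolt. φR_n = 0.75 × (2×136.8 + 6×288) = 1501.2 kN.
Tension rupture (net): A_n = (227 − 2×35)×10 = 1570 mm² (U = 1.0, A_e = A_n). φR_n = 0.75 × 400 × 1570 = 471.0 kN.
Block shear: shear path 2×[45+3×107] = 2×366 mm, A_gv = 7320, A_nv = 2×(366 − 3.5×35)×10 = 4870 mm²; tension across gage: (110 − 1×35)×10 = 750 mm². R_n = min(0.6×400×4870, 0.6×250×7320) + 1.0×400×750 = min(1168.8, 1098) + 300 = 1398 kN. φR_n = 0.75 × 1398 = 1048.5 kN.
Tension yield (gross): A_g = 227×10 = 2270 mm². φR_n = 0.90 × 250 × 2270 = 510.8 kN.
Governing: min(1989.1, 1501.2, 471.0, 1048.5, 510.8) = 471.0 kN → net-section rupture.

471.0 kN (net-section rupture governs)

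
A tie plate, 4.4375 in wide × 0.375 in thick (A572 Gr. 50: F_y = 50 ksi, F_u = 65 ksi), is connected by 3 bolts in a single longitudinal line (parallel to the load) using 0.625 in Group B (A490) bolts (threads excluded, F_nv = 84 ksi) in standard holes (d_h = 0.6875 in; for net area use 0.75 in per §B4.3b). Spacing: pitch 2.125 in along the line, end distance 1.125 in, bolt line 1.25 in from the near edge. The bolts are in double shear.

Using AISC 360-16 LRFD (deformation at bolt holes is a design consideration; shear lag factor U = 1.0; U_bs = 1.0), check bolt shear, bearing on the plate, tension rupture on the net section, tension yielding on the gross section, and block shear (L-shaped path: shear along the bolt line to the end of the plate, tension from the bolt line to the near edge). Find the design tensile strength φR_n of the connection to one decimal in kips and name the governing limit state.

Bolt shear: A_b = π(0.625)²/4 = 0.3068 in². φR_n = 0.75 × 84 × 0.3068 × 3 × 2 = 116.0 kips.
Bearing (0.375 in plate, F_u = 65 ksi): end bolts L_c = 1.125 − 0.6875/2 = 0.78125, R_n = min(1.2×0.78125×0.375×65, 2.4×0.625×0.375×65) = 22.852 kips/bolt; interior L_c = 2.125 − 0.6875 = 1.4375, R_n = 36.563 kips/bolt. φR_n = 0.75 × (1×22.852 + 2×36.563) = 72.0 kips.
Tension rupture (net): A_n = (4.4375 − 1×0.75)×0.375 = 1.3828 in² (U = 1.0, A_e = A_n). φR_n = 0.75 × 65 × 1.3828 = 67.4 kips.
Tension yield (gross): A_g = 4.4375×0.375 = 1.6641 in². φR_n = 0.90 × 50 × 1.6641 = 74.9 kips.
Block shear: shear path 1×[1.125+2×2.125] = 1×5.375 in, A_gv = 2.0156, A_nv = 1×(5.375 − 2.5×0.75)×0.375 = 1.3125 in²; tension to near edge: (1.25 − 0.5×0.75)×0.375 = 0.32813 in². R_n = min(0.6×65×1.3125, 0.6×50×2.0156) + 1.0×65×0.32813 = min(51.188, 60.468) + 21.328 = 72.516 kips. φR_n = 0.75 × 72.516 = 54.4 kips.
Governing: min(116.0, 72.0, 67.4, 74.9, 54.4) = 54.4 kips → block shear.

54.4 kips (block shear governs)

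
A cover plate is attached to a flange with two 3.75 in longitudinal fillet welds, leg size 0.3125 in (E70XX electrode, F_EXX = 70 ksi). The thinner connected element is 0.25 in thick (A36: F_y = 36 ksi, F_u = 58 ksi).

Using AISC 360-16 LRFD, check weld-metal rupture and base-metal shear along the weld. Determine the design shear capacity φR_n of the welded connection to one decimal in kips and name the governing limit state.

40.5 kips (base-metal shear governs)

Weld metal: throat = 0.707×0.3125 = 0.22094 in, L = 2×3.75 = 7.5 in. φR_n = 0.75 × 0.6 × 70 × 0.22094 × 7.5 = 52.2 kips.
Base metal shear (0.25 in plate): yield φR_n = 1.0×0.6×36×0.25×7.5 = 40.5 kips; rupture φR_n = 0.75×0.6×58×0.25×7.5 = 48.9 kips; take 40.5 kips (yield).
Governing: min(52.2, 40.5) = 40.5 kips → base-metal shear.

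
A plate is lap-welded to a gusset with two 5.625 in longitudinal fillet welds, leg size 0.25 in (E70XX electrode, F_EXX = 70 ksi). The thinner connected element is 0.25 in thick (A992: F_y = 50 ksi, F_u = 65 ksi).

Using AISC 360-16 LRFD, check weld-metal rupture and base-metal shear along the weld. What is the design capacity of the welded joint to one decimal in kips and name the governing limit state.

62.6 kips (weld metal governs)

Weld metal: throat = 0.707×0.25 = 0.17675 in, L = 2×5.625 = 11.25 in. φR_n = 0.75 × 0.6 × 70 × 0.17675 × 11.25 = 62.6 kips.
Base metal shear (0.25 in plate): yield φR_n = 1.0×0.6×50×0.25×11.25 = 84.4 kips; rupture φR_n = 0.75×0.6×65×0.25×11.25 = 82.3 kips; take 82.3 kips (rupture).
Governing: min(62.6, 82.3) = 62.6 kips → weld metal.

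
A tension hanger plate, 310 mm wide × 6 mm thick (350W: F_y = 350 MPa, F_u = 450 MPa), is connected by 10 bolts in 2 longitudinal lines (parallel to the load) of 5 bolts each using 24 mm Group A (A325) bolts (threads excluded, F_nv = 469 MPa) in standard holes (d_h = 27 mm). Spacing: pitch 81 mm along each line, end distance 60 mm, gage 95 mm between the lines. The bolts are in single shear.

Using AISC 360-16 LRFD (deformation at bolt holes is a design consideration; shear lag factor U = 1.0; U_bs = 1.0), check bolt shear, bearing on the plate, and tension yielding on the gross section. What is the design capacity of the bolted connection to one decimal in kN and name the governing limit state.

Bolt shear: A_b = π(24)²/4 = 452.39 mm². φR_n = 0.75 × 469 × 452.39 × 10 × 1 = 1591.3 kN.
Bearing (6 mm plate, F_u = 450 MPa): end bolts L_c = 60 − 27/2 = 46.5, R_n = min(1.2×46.5×6×450, 2.4×24×6×450) = 150.66 kN/bolt; interior L_c = 81 − 27 = 54, R_n = 155.52 kN/bolt. φR_n = 0.75 × (2×150.66 + 8×155.52) = 1159.1 kN.
Tension yield (gross): A_g = 310×6 = 1860 mm². φR_n = 0.90 × 350 × 1860 = 585.9 kN.
Governing: min(1591.3, 1159.1, 585.9) = 585.9 kN → gross-section yield.

585.9 kN (gross-section yield governs)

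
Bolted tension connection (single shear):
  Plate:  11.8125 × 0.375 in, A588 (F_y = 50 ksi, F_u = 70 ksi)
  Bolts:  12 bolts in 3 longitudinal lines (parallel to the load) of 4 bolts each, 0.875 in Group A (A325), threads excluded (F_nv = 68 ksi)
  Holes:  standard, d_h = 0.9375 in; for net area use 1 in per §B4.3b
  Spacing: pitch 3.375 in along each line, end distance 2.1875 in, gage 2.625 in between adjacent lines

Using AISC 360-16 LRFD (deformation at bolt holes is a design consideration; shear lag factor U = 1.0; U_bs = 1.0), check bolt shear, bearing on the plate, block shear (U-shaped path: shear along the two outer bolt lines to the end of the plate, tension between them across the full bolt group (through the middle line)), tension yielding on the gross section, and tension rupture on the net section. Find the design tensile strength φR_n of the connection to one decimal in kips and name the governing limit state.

173.5 kips (net-section rupture governs)

Bolt shear: A_b = π(0.875)²/4 = 0.60132 in². φR_n = 0.75 × 68 × 0.60132 × 12 × 1 = 368.0 kips.
Bearing (0.375 in plate, F_u = 70 ksi): end bolts L_c = 2.1875 − 0.9375/2 = 1.71875, R_n = min(1.2×1.71875×0.375×70, 2.4×0.875×0.375×70) = 54.141 kips/bolt; interior L_c = 3.375 − 0.9375 = 2.4375, R_n = 55.125 kips/bolt. φR_n = 0.75 × (3×54.141 + 9×55.125) = 493.9 kips.
Block shear: shear path 2×[2.1875+3×3.375] = 2×12.3125 in, A_gv = 9.2344, A_nv = 2×(12.3125 − 3.5×1)×0.375 = 6.6094 in²; tension across gage: (5.25 − 2×1)×0.375 = 1.2188 in². R_n = min(0.6×70×6.6094, 0.6×50×9.2344) + 1.0×70×1.2188 = min(277.59, 277.03) + 85.316 = 362.35 kips. φR_n = 0.75 × 362.35 = 271.8 kips.
Tension yield (gross): A_g = 11.8125×0.375 = 4.4297 in². φR_n = 0.90 × 50 × 4.4297 = 199.3 kips.
Tension rupture (net): A_n = (11.8125 − 3×1)×0.375 = 3.3047 in² (U = 1.0, A_e = A_n). φR_n = 0.75 × 70 × 3.3047 = 173.5 kips.
Governing: min(368.0, 493.9, 271.8, 199.3, 173.5) = 173.5 kips → net-section rupture.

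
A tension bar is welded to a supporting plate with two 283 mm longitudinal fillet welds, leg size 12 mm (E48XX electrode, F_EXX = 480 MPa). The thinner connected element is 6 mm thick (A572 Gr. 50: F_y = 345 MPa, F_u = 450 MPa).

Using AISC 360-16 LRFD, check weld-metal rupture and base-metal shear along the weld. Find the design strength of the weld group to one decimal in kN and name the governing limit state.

687.7 kN (base-metal shear governs)

Weld metal: throat = 0.707×12 = 8.484 mm, L = 2×283 = 566 mm. φR_n = 0.75 × 0.6 × 480 × 8.484 × 566 = 1037.2 kN.
Base metal shear (6 mm plate): yield φR_n = 1.0×0.6×345×6×566 = 703.0 kN; rupture φR_n = 0.75×0.6×450×6×566 = 687.7 kN; take 687.7 kN (rupture).
Governing: min(1037.2, 687.7) = 687.7 kN → base-metal shear.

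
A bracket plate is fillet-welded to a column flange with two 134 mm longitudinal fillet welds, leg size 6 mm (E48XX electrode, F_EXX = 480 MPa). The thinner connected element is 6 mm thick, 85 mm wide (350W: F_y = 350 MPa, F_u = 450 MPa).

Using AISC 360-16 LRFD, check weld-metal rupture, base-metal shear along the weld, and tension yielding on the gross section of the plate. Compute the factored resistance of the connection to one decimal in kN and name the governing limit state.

160.7 kN (gross-section yield governs)

Weld metal: throat = 0.707×6 = 4.242 mm, L = 2×134 = 268 mm. φR_n = 0.75 × 0.6 × 480 × 4.242 × 268 = 245.6 kN.
Base metal shear (6 mm plate): yield φR_n = 1.0×0.6×350×6×268 = 337.7 kN; rupture φR_n = 0.75×0.6×450×6×268 = 325.6 kN; take 325.6 kN (rupture).
Tension yield (gross): A_g = 85×6 = 510 mm². φR_n = 0.90 × 350 × 510 = 160.7 kN.
Governing: min(245.6, 325.6, 160.7) = 160.7 kN → gross-section yield.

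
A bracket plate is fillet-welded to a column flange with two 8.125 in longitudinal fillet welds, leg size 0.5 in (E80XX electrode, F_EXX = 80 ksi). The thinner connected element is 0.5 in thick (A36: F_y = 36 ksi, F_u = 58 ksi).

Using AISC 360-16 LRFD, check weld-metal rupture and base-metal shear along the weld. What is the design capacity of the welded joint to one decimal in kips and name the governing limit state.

Weld metal: throat = 0.707×0.5 = 0.3535 in, L = 2×8.125 = 16.25 in. φR_n = 0.75 × 0.6 × 80 × 0.3535 × 16.25 = 206.8 kips.
Base metal shear (0.5 in plate): yield φR_n = 1.0×0.6×36×0.5×16.25 = 175.5 kips; rupture φR_n = 0.75×0.6×58×0.5×16.25 = 212.1 kips; take 175.5 kips (yield).
Governing: min(206.8, 175.5) = 175.5 kips → base-metal shear.

175.5 kips (base-metal shear governs)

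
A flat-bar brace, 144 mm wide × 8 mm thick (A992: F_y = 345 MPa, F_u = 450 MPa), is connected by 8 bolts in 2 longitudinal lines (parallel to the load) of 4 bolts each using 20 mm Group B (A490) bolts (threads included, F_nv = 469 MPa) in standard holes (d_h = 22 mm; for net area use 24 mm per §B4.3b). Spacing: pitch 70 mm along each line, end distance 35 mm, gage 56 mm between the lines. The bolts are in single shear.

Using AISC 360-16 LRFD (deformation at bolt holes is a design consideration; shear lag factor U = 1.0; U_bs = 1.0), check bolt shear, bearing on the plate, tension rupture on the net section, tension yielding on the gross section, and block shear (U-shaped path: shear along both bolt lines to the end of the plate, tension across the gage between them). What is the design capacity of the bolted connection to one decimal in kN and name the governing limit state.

259.2 kN (net-section rupture governs)

Bolt shear: A_b = π(20)²/4 = 314.16 mm². φR_n = 0.75 × 469 × 314.16 × 8 × 1 = 884.0 kN.
Bearing (8 mm plate, F_u = 450 MPa): end bolts L_c = 35 − 22/2 = 24, R_n = min(1.2×24×8×450, 2.4×20×8×450) = 103.68 kN/bolt; interior L_c = 70 − 22 = 48, R_n = 172.8 kN/bolt. φR_n = 0.75 × (2×103.68 + 6×172.8) = 933.1 kN.
Tension rupture (net): A_n = (144 − 2×24)×8 = 768 mm² (U = 1.0, A_e = A_n). φR_n = 0.75 × 450 × 768 = 259.2 kN.
Tension yield (gross): A_g = 144×8 = 1152 mm². φR_n = 0.90 × 345 × 1152 = 357.7 kN.
Block shear: shear path 2×[35+3×70] = 2×245 mm, A_gv = 3920, A_nv = 2×(245 − 3.5×24)×8 = 2576 mm²; tension across gage: (56 − 1×24)×8 = 256 mm². R_n = min(0.6×450×2576, 0.6×345×3920) + 1.0×450×256 = min(695.52, 811.44) + 115.2 = 810.72 kN. φR_n = 0.75 × 810.72 = 608.0 kN.
Governing: min(884.0, 933.1, 259.2, 357.7, 608.0) = 259.2 kN → net-section rupture.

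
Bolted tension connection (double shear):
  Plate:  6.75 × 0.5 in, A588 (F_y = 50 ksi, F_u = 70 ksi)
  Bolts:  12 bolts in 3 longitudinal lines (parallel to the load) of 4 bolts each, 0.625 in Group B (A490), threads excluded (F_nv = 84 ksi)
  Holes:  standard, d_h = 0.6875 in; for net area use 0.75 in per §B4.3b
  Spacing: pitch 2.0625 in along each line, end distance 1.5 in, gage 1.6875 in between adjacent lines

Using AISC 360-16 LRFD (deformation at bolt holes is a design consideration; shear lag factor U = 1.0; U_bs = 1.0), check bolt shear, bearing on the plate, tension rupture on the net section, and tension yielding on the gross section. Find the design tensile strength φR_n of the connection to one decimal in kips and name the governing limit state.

Bolt shear: A_b = π(0.625)²/4 = 0.3068 in². φR_n = 0.75 × 84 × 0.3068 × 12 × 2 = 463.9 kips.
Bearing (0.5 in plate, F_u = 70 ksi): end bolts L_c = 1.5 − 0.6875/2 = 1.15625, R_n = min(1.2×1.15625×0.5×70, 2.4×0.625×0.5×70) = 48.563 kips/bolt; interior L_c = 2.0625 − 0.6875 = 1.375, R_n = 52.5 kips/bolt. φR_n = 0.75 × (3×48.563 + 9×52.5) = 463.6 kips.
Tension rupture (net): A_n = (6.75 − 3×0.75)×0.5 = 2.25 in² (U = 1.0, A_e = A_n). φR_n = 0.75 × 70 × 2.25 = 118.1 kips.
Tension yield (gross): A_g = 6.75×0.5 = 3.375 in². φR_n = 0.90 × 50 × 3.375 = 151.9 kips.
Governing: min(463.9, 463.6, 118.1, 151.9) = 118.1 kips → net-section rupture.

118.1 kips (net-section rupture governs)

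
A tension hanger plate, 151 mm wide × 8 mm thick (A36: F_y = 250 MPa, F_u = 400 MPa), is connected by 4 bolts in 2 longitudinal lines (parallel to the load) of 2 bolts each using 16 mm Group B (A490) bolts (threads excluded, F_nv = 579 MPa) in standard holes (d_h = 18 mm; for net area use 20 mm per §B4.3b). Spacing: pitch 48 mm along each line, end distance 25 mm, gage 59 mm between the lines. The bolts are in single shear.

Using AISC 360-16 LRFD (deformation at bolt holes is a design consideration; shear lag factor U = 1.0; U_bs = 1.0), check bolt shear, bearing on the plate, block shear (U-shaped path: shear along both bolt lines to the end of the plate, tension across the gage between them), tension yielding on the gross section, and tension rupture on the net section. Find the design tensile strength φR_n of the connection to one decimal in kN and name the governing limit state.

217.4 kN (block shear governs)

Bolt shear: A_b = π(16)²/4 = 201.06 mm². φR_n = 0.75 × 579 × 201.06 × 4 × 1 = 349.2 kN.
Bearing (8 mm plate, F_u = 400 MPa): end bolts L_c = 25 − 18/2 = 16, R_n = min(1.2×16×8×400, 2.4×16×8×400) = 61.44 kN/bolt; interior L_c = 48 − 18 = 30, R_n = 115.2 kN/bolt. φR_n = 0.75 × (2×61.44 + 2×115.2) = 265.0 kN.
Block shear: shear path 2×[25+1×48] = 2×73 mm, A_gv = 1168, A_nv = 2×(73 − 1.5×20)×8 = 688 mm²; tension across gage: (59 − 1×20)×8 = 312 mm². R_n = min(0.6×400×688, 0.6×250×1168) + 1.0×400×312 = min(165.12, 175.2) + 124.8 = 289.92 kN. φR_n = 0.75 × 289.92 = 217.4 kN.
Tension yield (gross): A_g = 151×8 = 1208 mm². φR_n = 0.90 × 250 × 1208 = 271.8 kN.
Tension rupture (net): A_n = (151 − 2×20)×8 = 888 mm² (U = 1.0, A_e = A_n). φR_n = 0.75 × 400 × 888 = 266.4 kN.
Governing: min(349.2, 265.0, 217.4, 271.8, 266.4) = 217.4 kN → block shear.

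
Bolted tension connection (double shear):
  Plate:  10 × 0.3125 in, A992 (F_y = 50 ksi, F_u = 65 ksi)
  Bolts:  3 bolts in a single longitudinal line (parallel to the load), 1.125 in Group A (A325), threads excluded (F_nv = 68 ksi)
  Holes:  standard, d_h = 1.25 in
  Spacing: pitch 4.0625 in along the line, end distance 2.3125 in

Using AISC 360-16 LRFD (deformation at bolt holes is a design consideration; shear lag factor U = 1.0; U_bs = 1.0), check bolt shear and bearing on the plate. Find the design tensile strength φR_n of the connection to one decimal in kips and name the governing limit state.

Bolt shear: A_b = π(1.125)²/4 = 0.99402 in². φR_n = 0.75 × 68 × 0.99402 × 3 × 2 = 304.2 kips.
Bearing (0.3125 in plate, F_u = 65 ksi): end bolts L_c = 2.3125 − 1.25/2 = 1.6875, R_n = min(1.2×1.6875×0.3125×65, 2.4×1.125×0.3125×65) = 41.133 kips/bolt; interior L_c = 4.0625 − 1.25 = 2.8125, R_n = 54.844 kips/bolt. φR_n = 0.75 × (1×41.133 + 2×54.844) = 113.1 kips.
Governing: min(304.2, 113.1) = 113.1 kips → bearing.

113.1 kips (bearing governs)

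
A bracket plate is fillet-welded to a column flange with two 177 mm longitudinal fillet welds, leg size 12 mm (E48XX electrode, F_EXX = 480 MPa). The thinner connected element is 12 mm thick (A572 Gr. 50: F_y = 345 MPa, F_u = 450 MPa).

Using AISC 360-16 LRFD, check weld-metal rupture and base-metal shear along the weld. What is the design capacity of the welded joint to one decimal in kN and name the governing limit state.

Weld metal: throat = 0.707×12 = 8.484 mm, L = 2×177 = 354 mm. φR_n = 0.75 × 0.6 × 480 × 8.484 × 354 = 648.7 kN.
Base metal shear (12 mm plate): yield φR_n = 1.0×0.6×345×12×354 = 879.3 kN; rupture φR_n = 0.75×0.6×450×12×354 = 860.2 kN; take 860.2 kN (rupture).
Governing: min(648.7, 860.2) = 648.7 kN → weld metal.

648.7 kN (weld metal governs)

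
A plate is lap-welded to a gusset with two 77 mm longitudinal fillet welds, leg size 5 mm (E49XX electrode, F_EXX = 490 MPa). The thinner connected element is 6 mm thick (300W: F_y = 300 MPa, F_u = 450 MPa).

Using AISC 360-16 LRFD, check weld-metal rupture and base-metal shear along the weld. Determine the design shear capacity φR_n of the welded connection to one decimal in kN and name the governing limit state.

Weld metal: throat = 0.707×5 = 3.535 mm, L = 2×77 = 154 mm. φR_n = 0.75 × 0.6 × 490 × 3.535 × 154 = 120.0 kN.
Base metal shear (6 mm plate): yield φR_n = 1.0×0.6×300×6×154 = 166.3 kN; rupture φR_n = 0.75×0.6×450×6×154 = 187.1 kN; take 166.3 kN (yield).
Governing: min(120.0, 166.3) = 120.0 kN → weld metal.

120.0 kN (weld metal governs)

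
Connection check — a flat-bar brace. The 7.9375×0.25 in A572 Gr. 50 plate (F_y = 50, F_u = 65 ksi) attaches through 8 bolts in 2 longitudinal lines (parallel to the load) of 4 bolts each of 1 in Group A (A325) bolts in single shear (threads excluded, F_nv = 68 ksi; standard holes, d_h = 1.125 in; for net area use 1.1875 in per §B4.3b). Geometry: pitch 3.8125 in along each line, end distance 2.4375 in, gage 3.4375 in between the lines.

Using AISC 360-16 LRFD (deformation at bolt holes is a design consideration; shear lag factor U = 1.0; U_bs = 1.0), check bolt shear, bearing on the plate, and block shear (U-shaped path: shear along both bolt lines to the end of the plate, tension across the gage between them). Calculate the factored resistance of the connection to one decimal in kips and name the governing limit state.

169.6 kips (block shear governs)

Bolt shear: A_b = π(1)²/4 = 0.7854 in². φR_n = 0.75 × 68 × 0.7854 × 8 × 1 = 320.4 kips.
Bearing (0.25 in plate, F_u = 65 ksi): end bolts L_c = 2.4375 − 1.125/2 = 1.875, R_n = min(1.2×1.875×0.25×65, 2.4×1×0.25×65) = 36.563 kips/bolt; interior L_c = 3.8125 − 1.125 = 2.6875, R_n = 39 kips/bolt. φR_n = 0.75 × (2×36.563 + 6×39) = 230.3 kips.
Block shear: shear path 2×[2.4375+3×3.8125] = 2×13.875 in, A_gv = 6.9375, A_nv = 2×(13.875 − 3.5×1.1875)×0.25 = 4.8594 in²; tension across gage: (3.4375 − 1×1.1875)×0.25 = 0.5625 in². R_n = min(0.6×65×4.8594, 0.6×50×6.9375) + 1.0×65×0.5625 = min(189.52, 208.13) + 36.563 = 226.08 kips. φR_n = 0.75 × 226.08 = 169.6 kips.
Governing: min(320.4, 230.3, 169.6) = 169.6 kips → block shear.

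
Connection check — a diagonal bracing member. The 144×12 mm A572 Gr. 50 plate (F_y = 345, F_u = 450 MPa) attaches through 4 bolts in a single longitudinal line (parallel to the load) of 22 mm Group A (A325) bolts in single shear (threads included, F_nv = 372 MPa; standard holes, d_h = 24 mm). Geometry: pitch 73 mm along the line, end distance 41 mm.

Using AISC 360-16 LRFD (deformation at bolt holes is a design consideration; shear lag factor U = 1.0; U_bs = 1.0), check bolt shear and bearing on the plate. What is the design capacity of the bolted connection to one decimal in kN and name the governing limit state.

424.2 kN (bolt shear governs)

Bolt shear: A_b = π(22)²/4 = 380.13 mm². φR_n = 0.75 × 372 × 380.13 × 4 × 1 = 424.2 kN.
Bearing (12 mm plate, F_u = 450 MPa): end bolts L_c = 41 − 24/2 = 29, R_n = min(1.2×29×12×450, 2.4×22×12×450) = 187.92 kN/bolt; interior L_c = 73 − 24 = 49, R_n = 285.12 kN/bolt. φR_n = 0.75 × (1×187.92 + 3×285.12) = 782.5 kN.
Governing: min(424.2, 782.5) = 424.2 kN → bolt shear.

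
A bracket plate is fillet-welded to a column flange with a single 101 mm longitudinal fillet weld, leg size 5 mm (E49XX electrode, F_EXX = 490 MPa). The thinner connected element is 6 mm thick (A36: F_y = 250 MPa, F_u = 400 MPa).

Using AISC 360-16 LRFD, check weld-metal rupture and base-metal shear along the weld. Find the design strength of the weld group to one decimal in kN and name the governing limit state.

78.7 kN (weld metal governs)

Weld metal: throat = 0.707×5 = 3.535 mm, L = 101 mm. φR_n = 0.75 × 0.6 × 490 × 3.535 × 101 = 78.7 kN.
Base metal shear (6 mm plate): yield φR_n = 1.0×0.6×250×6×101 = 90.9 kN; rupture φR_n = 0.75×0.6×400×6×101 = 109.1 kN; take 90.9 kN (yield).
Governing: min(78.7, 90.9) = 78.7 kN → weld metal.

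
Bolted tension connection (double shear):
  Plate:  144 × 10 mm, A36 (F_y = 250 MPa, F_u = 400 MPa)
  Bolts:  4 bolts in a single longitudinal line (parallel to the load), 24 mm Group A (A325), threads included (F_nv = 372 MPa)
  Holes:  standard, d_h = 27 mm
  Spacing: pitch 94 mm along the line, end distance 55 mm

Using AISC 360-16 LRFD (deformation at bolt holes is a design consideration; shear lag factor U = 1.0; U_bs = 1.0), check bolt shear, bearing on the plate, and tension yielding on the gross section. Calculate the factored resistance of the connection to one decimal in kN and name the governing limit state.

Bolt shear: A_b = π(24)²/4 = 452.39 mm². φR_n = 0.75 × 372 × 452.39 × 4 × 2 = 1009.7 kN.
Bearing (10 mm plate, F_u = 400 MPa): end bolts L_c = 55 − 27/2 = 41.5, R_n = min(1.2×41.5×10×400, 2.4×24×10×400) = 199.2 kN/bolt; interior L_c = 94 − 27 = 67, R_n = 230.4 kN/bolt. φR_n = 0.75 × (1×199.2 + 3×230.4) = 667.8 kN.
Tension yield (gross): A_g = 144×10 = 1440 mm². φR_n = 0.90 × 250 × 1440 = 324.0 kN.
Governing: min(1009.7, 667.8, 324.0) = 324.0 kN → gross-section yield.

324.0 kN (gross-section yield governs)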